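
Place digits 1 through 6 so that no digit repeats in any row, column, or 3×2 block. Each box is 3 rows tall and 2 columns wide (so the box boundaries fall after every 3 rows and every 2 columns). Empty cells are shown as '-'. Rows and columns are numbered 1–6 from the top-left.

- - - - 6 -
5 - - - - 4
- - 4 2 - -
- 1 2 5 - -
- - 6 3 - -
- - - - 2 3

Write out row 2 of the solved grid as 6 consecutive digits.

r1c4 = 1 (sole candidate).
r2c3 = 3: row 2 has {4,5}; col 3 has {2,4,6}; box has {1,2,4} → only 3 remains.
r2c4 = 6: row 2 has {3,4,5}; col 4 has {1,2,3,5}; box has {1,2,3,4} → only 6 remains.
r2c5 = 1: row 2 has {3,4,5,6}; col 5 has {2,6}; box has {4,6} → only 1 remains.
r3c6 = 5 (sole candidate).
r4c5 = 4 (sole candidate).
r4c6 = 6 (sole candidate).
r5c5 = 5 (sole candidate).
r5c6 = 1 (sole candidate).
r6c3 = 1 (sole candidate).
r6c4 = 4 (sole candidate).
r1c3 = 5 (sole candidate).
r1c6 = 2 (sole candidate).
r2c2 = 2: row 2 has {1,3,4,5,6}; col 2 has {1}; box has {5} → only 2 remains.

523614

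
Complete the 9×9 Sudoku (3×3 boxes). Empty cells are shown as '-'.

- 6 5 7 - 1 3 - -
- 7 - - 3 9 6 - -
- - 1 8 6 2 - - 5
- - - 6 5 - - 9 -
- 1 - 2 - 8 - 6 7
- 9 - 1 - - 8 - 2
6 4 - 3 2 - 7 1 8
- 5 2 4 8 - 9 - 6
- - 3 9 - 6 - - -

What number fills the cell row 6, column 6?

row 1, column 5 = 4 (sole candidate).
row 1, column 9 = 9 (sole candidate).
row 2, column 4 = 5 (sole candidate).
row 3, column 2 = 3 (sole candidate).
row 3, column 7 = 4 (sole candidate).
row 3, column 8 = 7 (sole candidate).
row 4, column 7 = 1 (sole candidate).
row 5, column 3 = 4 (sole candidate).
row 5, column 5 = 9 (sole candidate).
row 5, column 7 = 5 (sole candidate).
row 6, column 5 = 7 (sole candidate).
row 7, column 3 = 9 (sole candidate).
row 7, column 6 = 5 (sole candidate).
row 8, column 6 = 7 (sole candidate).
row 8, column 8 = 3 (sole candidate).
row 9, column 2 = 8 (sole candidate).
row 9, column 5 = 1 (sole candidate).
row 9, column 7 = 2 (sole candidate).
row 9, column 9 = 4 (sole candidate).
row 2, column 3 = 8 (sole candidate).
row 2, column 8 = 2 (sole candidate).
row 2, column 9 = 1 (sole candidate).
row 3, column 1 = 9 (sole candidate).
row 4, column 2 = 2 (sole candidate).
row 4, column 3 = 7 (sole candidate).
row 4, column 9 = 3 (sole candidate).
row 5, column 1 = 3 (sole candidate).
row 6, column 1 = 5 (sole candidate).
row 6, column 3 = 6 (sole candidate).
row 6, column 8 = 4 (sole candidate).
row 8, column 1 = 1 (sole candidate).
row 9, column 1 = 7 (sole candidate).
row 9, column 8 = 5 (sole candidate).
row 1, column 1 = 2 (sole candidate).
row 1, column 8 = 8 (sole candidate).
row 2, column 1 = 4 (sole candidate).
row 4, column 1 = 8 (sole candidate).
row 4, column 6 = 4 (sole candidate).
row 6, column 6 = 3: row 6 has {1,2,4,5,6,7,8,9}; col 6 has {1,2,4,5,6,7,8,9}; box has {1,2,4,5,6,7,8,9} → only 3 remains.

3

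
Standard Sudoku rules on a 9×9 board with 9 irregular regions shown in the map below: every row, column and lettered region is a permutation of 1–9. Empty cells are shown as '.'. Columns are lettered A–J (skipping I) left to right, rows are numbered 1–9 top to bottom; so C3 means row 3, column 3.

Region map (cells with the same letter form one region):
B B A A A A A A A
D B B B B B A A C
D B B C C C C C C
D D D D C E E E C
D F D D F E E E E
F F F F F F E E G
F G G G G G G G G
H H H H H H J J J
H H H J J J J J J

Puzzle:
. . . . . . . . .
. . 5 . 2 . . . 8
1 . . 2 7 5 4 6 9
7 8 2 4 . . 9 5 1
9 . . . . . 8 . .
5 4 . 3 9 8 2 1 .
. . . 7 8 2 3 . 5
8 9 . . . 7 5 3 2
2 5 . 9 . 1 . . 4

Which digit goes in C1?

9

B3 = 3 (sole candidate).
C3 = 8 (sole candidate).
E4 = 3 (sole candidate).
F4 = 6 (sole candidate).
J6 = 6 (sole candidate).
A7 = 6 (sole candidate).
B7 = 1 (sole candidate).
E9 = 6 (sole candidate).
G9 = 7 (sole candidate).
H9 = 8 (sole candidate).
A1 = 4 (sole candidate).
A2 = 3 (sole candidate).
F2 = 9 (sole candidate).
C5 = 6 (sole candidate).
D5 = 5 (sole candidate).
E5 = 1 (sole candidate).
C6 = 7 (sole candidate).
E8 = 4 (sole candidate).
C9 = 3 (sole candidate).
E1 = 5 (sole candidate).
F1 = 3 (sole candidate).
J1 = 7 (sole candidate).
H2 = 4 (sole candidate).
B5 = 2 (sole candidate).
F5 = 4 (sole candidate).
H5 = 7 (sole candidate).
J5 = 3 (sole candidate).
H7 = 9 (sole candidate).
C8 = 1 (sole candidate).
D8 = 6 (sole candidate).
B1 = 6 (sole candidate).
C1 = 9: row 1 has {3,4,5,6,7}; col 3 has {1,2,3,5,6,7,8}; region has {3,4,5,7} → only 9 remains.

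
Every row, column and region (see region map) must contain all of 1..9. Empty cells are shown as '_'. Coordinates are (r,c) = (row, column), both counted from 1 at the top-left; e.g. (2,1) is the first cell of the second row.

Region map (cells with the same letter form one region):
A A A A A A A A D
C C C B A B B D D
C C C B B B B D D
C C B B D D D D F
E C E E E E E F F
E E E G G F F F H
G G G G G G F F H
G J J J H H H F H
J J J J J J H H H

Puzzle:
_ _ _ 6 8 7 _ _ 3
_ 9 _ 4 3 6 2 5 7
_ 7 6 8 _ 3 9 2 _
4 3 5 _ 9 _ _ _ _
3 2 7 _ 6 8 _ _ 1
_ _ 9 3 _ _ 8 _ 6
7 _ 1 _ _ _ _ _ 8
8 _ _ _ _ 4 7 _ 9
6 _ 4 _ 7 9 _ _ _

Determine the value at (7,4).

9

(1,3) = 2 (sole candidate).
(2,1) = 1 (sole candidate).
(2,3) = 8 (sole candidate).
(3,1) = 5 (sole candidate).
(3,5) = 1 (sole candidate).
(3,9) = 4 (sole candidate).
(4,4) = 7 (sole candidate).
(4,6) = 1 (sole candidate).
(4,7) = 6 (sole candidate).
(4,8) = 8 (sole candidate).
(4,9) = 2 (sole candidate).
(5,4) = 5 (sole candidate).
(5,7) = 4 (sole candidate).
(5,8) = 9 (sole candidate).
(6,1) = 2 (sole candidate).
(6,2) = 1 (sole candidate).
(6,6) = 5 (sole candidate).
(7,6) = 2 (sole candidate).
(7,7) = 3 (sole candidate).
(8,2) = 5 (sole candidate).
(8,3) = 3 (sole candidate).
(8,5) = 2 (sole candidate).
(8,8) = 6 (sole candidate).
(9,2) = 8 (sole candidate).
(9,9) = 5 (sole candidate).
(1,1) = 9 (sole candidate).
(1,2) = 4 (sole candidate).
(1,8) = 1 (sole candidate).
(6,5) = 4 (sole candidate).
(6,8) = 7 (sole candidate).
(7,2) = 6 (sole candidate).
(7,4) = 9: row 7 has {1,2,3,6,7,8}; col 4 has {3,4,5,6,7,8}; region has {1,2,3,4,6,7,8} → only 9 remains.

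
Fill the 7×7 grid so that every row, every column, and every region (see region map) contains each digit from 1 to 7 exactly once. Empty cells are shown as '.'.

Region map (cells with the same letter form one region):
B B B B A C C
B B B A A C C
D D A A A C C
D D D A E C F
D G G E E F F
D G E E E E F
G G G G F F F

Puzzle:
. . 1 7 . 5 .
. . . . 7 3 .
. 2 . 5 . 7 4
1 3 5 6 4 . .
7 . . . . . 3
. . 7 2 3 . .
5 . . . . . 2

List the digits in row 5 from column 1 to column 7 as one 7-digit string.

R1C5 = 2: row 1 has {1,5,7}; col 5 has {3,4,7}; region has {5,6,7} → only 2 remains.
R1C7 = 6: row 1 has {1,2,5,7}; col 7 has {2,3,4}; region has {3,4,5,7} → only 6 remains.
R2C7 = 1: row 2 has {3,7}; col 7 has {2,3,4,6}; region has {3,4,5,6,7} → only 1 remains.
R3C1 = 6: row 3 has {2,4,5,7}; col 1 has {1,5,7}; region has {1,2,3,5,7} → only 6 remains.
R3C3 = 3: row 3 has {2,4,5,6,7}; col 3 has {1,5,7}; region has {2,5,6,7} → only 3 remains.
R3C5 = 1: row 3 has {2,3,4,5,6,7}; col 5 has {2,3,4,7}; region has {2,3,5,6,7} → only 1 remains.
R4C6 = 2: row 4 has {1,3,4,5,6}; col 6 has {3,5,7}; region has {1,3,4,5,6,7} → only 2 remains.
R4C7 = 7: row 4 has {1,2,3,4,5,6}; col 7 has {1,2,3,4,6}; region has {2,3} → only 7 remains.
R5C4 = 1: row 5 has {3,7}; col 4 has {2,5,6,7}; region has {2,3,4,7} → only 1 remains.
R6C1 = 4: row 6 has {2,3,7}; col 1 has {1,5,6,7}; region has {1,2,3,5,6,7} → only 4 remains.
R6C6 = 6: row 6 has {2,3,4,7}; col 6 has {2,3,5,7}; region has {1,2,3,4,7} → only 6 remains.
R6C7 = 5: row 6 has {2,3,4,6,7}; col 7 has {1,2,3,4,6,7}; region has {2,3,7} → only 5 remains.
R7C5 = 6: row 7 has {2,5}; col 5 has {1,2,3,4,7}; region has {2,3,5,7} → only 6 remains.
R1C1 = 3: row 1 has {1,2,5,6,7}; col 1 has {1,4,5,6,7}; region has {1,7} → only 3 remains.
R1C2 = 4: row 1 has {1,2,3,5,6,7}; col 2 has {2,3}; region has {1,3,7} → only 4 remains.
R2C1 = 2: row 2 has {1,3,7}; col 1 has {1,3,4,5,6,7}; region has {1,3,4,7} → only 2 remains.
R2C3 = 6: row 2 has {1,2,3,7}; col 3 has {1,3,5,7}; region has {1,2,3,4,7} → only 6 remains.
R2C4 = 4: row 2 has {1,2,3,6,7}; col 4 has {1,2,5,6,7}; region has {1,2,3,5,6,7} → only 4 remains.
R5C2 = 6: row 5 has {1,3,7}; col 2 has {2,3,4}; region has {5} → only 6 remains.
R5C5 = 5: row 5 has {1,3,6,7}; col 5 has {1,2,3,4,6,7}; region has {1,2,3,4,6,7} → only 5 remains.
R5C6 = 4: row 5 has {1,3,5,6,7}; col 6 has {2,3,5,6,7}; region has {2,3,5,6,7} → only 4 remains.
R6C2 = 1: row 6 has {2,3,4,5,6,7}; col 2 has {2,3,4,6}; region has {5,6} → only 1 remains.
R7C2 = 7: row 7 has {2,5,6}; col 2 has {1,2,3,4,6}; region has {1,5,6} → only 7 remains.
R7C3 = 4: row 7 has {2,5,6,7}; col 3 has {1,3,5,6,7}; region has {1,5,6,7} → only 4 remains.
R7C4 = 3: row 7 has {2,4,5,6,7}; col 4 has {1,2,4,5,6,7}; region has {1,4,5,6,7} → only 3 remains.
R7C6 = 1: row 7 has {2,3,4,5,6,7}; col 6 has {2,3,4,5,6,7}; region has {2,3,4,5,6,7} → only 1 remains.
R2C2 = 5: row 2 has {1,2,3,4,6,7}; col 2 has {1,2,3,4,6,7}; region has {1,2,3,4,6,7} → only 5 remains.
R5C3 = 2: row 5 has {1,3,4,5,6,7}; col 3 has {1,3,4,5,6,7}; region has {1,3,4,5,6,7} → only 2 remains.

7621543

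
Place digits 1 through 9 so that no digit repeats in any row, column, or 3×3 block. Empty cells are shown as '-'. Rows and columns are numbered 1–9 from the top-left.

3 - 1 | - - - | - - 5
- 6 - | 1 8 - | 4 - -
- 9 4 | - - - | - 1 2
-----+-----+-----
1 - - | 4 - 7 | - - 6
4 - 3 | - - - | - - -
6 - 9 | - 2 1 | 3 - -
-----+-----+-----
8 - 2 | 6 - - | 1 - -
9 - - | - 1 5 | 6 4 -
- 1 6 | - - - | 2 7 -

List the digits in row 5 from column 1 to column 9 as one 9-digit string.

453968721

R8C3 = 7 (sole candidate).
R9C1 = 5 (sole candidate).
R2C3 = 5 (sole candidate).
R3C1 = 7 (sole candidate).
R3C7 = 8 (sole candidate).
R4C3 = 8 (sole candidate).
R8C2 = 3 (sole candidate).
R8C9 = 8 (sole candidate).
R2C1 = 2 (sole candidate).
R7C2 = 4 (sole candidate).
R8C4 = 2 (sole candidate).
R1C2 = 8 (sole candidate).
R1C6 = 2 (hidden single in row 1).
R1C5 = 4 (hidden single in row 1).
R1C8 = 6 (hidden single in row 1).
R2C9 = 7 (hidden single in row 2).
R1C7 = 9 (sole candidate).
R2C8 = 3 (sole candidate).
R4C7 = 5 (sole candidate).
R5C7 = 7: row 5 has {3,4}; col 7 has {1,2,3,4,5,6,8,9}; box has {3,5,6} → only 7 remains.
R6C8 = 8 (sole candidate).
R6C9 = 4 (sole candidate).
R1C4 = 7 (sole candidate).
R2C6 = 9 (sole candidate).
R4C2 = 2 (sole candidate).
R4C8 = 9 (sole candidate).
R5C2 = 5: row 5 has {3,4,7}; col 2 has {1,2,3,4,6,8,9}; box has {1,2,3,4,6,8,9} → only 5 remains.
R5C8 = 2: row 5 has {3,4,5,7}; col 8 has {1,3,4,6,7,8,9}; box has {3,4,5,6,7,8,9} → only 2 remains.
R5C9 = 1: row 5 has {2,3,4,5,7}; col 9 has {2,4,5,6,7,8}; box has {2,3,4,5,6,7,8,9} → only 1 remains.
R6C2 = 7 (sole candidate).
R6C4 = 5 (sole candidate).
R7C6 = 3 (sole candidate).
R7C8 = 5 (sole candidate).
R7C9 = 9 (sole candidate).
R9C5 = 9 (sole candidate).
R9C9 = 3 (sole candidate).
R3C4 = 3 (sole candidate).
R3C6 = 6 (sole candidate).
R4C5 = 3 (sole candidate).
R5C5 = 6: row 5 has {1,2,3,4,5,7}; col 5 has {1,2,3,4,8,9}; box has {1,2,3,4,5,7} → only 6 remains.
R5C6 = 8: row 5 has {1,2,3,4,5,6,7}; col 6 has {1,2,3,5,6,7,9}; box has {1,2,3,4,5,6,7} → only 8 remains.
R7C5 = 7 (sole candidate).
R9C4 = 8 (sole candidate).
R9C6 = 4 (sole candidate).
R3C5 = 5 (sole candidate).
R5C4 = 9: row 5 has {1,2,3,4,5,6,7,8}; col 4 has {1,2,3,4,5,6,7,8}; box has {1,2,3,4,5,6,7,8} → only 9 remains.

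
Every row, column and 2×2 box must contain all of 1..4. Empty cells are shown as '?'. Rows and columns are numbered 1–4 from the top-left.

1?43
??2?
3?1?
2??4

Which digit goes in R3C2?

4

R1C2 = 2 (sole candidate).
R2C1 = 4 (sole candidate).
R2C2 = 3 (sole candidate).
R2C4 = 1 (sole candidate).
R3C2 = 4: row 3 has {1,3}; col 2 has {2,3}; box has {2,3} → only 4 remains.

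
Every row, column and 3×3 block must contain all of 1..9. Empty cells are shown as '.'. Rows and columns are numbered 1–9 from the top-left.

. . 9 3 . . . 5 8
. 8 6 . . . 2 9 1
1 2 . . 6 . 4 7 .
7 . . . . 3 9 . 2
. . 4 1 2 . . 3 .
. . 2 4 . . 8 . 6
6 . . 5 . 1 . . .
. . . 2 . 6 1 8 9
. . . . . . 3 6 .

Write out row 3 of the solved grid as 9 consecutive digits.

125968473

row 1, column 1 = 4: row 1 has {3,5,8,9}; col 1 has {1,6,7}; box has {1,2,6,8,9} → only 4 remains.
row 1, column 2 = 7: row 1 has {3,4,5,8,9}; col 2 has {2,8}; box has {1,2,4,6,8,9} → only 7 remains.
row 1, column 5 = 1: row 1 has {3,4,5,7,8,9}; col 5 has {2,6}; box has {3,6} → only 1 remains.
row 1, column 6 = 2: row 1 has {1,3,4,5,7,8,9}; col 6 has {1,3,6}; box has {1,3,6} → only 2 remains.
row 1, column 7 = 6: row 1 has {1,2,3,4,5,7,8,9}; col 7 has {1,2,3,4,8,9}; box has {1,2,4,5,7,8,9} → only 6 remains.
row 2, column 4 = 7: row 2 has {1,2,6,8,9}; col 4 has {1,2,3,4,5}; box has {1,2,3,6} → only 7 remains.
row 3, column 9 = 3: row 3 has {1,2,4,6,7}; col 9 has {1,2,6,8,9}; box has {1,2,4,5,6,7,8,9} → only 3 remains.
row 6, column 8 = 1: row 6 has {2,4,6,8}; col 8 has {3,5,6,7,8,9}; box has {2,3,6,8,9} → only 1 remains.
row 7, column 7 = 7: row 7 has {1,5,6}; col 7 has {1,2,3,4,6,8,9}; box has {1,3,6,8,9} → only 7 remains.
row 7, column 9 = 4: row 7 has {1,5,6,7}; col 9 has {1,2,3,6,8,9}; box has {1,3,6,7,8,9} → only 4 remains.
row 9, column 9 = 5: row 9 has {3,6}; col 9 has {1,2,3,4,6,8,9}; box has {1,3,4,6,7,8,9} → only 5 remains.
row 3, column 3 = 5: row 3 has {1,2,3,4,6,7}; col 3 has {2,4,6,9}; box has {1,2,4,6,7,8,9} → only 5 remains.
row 4, column 8 = 4: row 4 has {2,3,7,9}; col 8 has {1,3,5,6,7,8,9}; box has {1,2,3,6,8,9} → only 4 remains.
row 5, column 7 = 5: row 5 has {1,2,3,4}; col 7 has {1,2,3,4,6,7,8,9}; box has {1,2,3,4,6,8,9} → only 5 remains.
row 5, column 9 = 7: row 5 has {1,2,3,4,5}; col 9 has {1,2,3,4,5,6,8,9}; box has {1,2,3,4,5,6,8,9} → only 7 remains.
row 7, column 8 = 2: row 7 has {1,4,5,6,7}; col 8 has {1,3,4,5,6,7,8,9}; box has {1,3,4,5,6,7,8,9} → only 2 remains.
row 2, column 1 = 3: row 2 has {1,2,6,7,8,9}; col 1 has {1,4,6,7}; box has {1,2,4,5,6,7,8,9} → only 3 remains.
row 8, column 1 = 5: row 8 has {1,2,6,8,9}; col 1 has {1,3,4,6,7}; box has {6} → only 5 remains.
row 6, column 1 = 9: row 6 has {1,2,4,6,8}; col 1 has {1,3,4,5,6,7}; box has {2,4,7} → only 9 remains.
row 5, column 1 = 8: row 5 has {1,2,3,4,5,7}; col 1 has {1,3,4,5,6,7,9}; box has {2,4,7,9} → only 8 remains.
row 5, column 2 = 6: row 5 has {1,2,3,4,5,7,8}; col 2 has {2,7,8}; box has {2,4,7,8,9} → only 6 remains.
row 5, column 6 = 9: row 5 has {1,2,3,4,5,6,7,8}; col 6 has {1,2,3,6}; box has {1,2,3,4} → only 9 remains.
row 9, column 1 = 2: row 9 has {3,5,6}; col 1 has {1,3,4,5,6,7,8,9}; box has {5,6} → only 2 remains.
row 3, column 6 = 8: row 3 has {1,2,3,4,5,6,7}; col 6 has {1,2,3,6,9}; box has {1,2,3,6,7} → only 8 remains.
row 4, column 3 = 1: row 4 has {2,3,4,7,9}; col 3 has {2,4,5,6,9}; box has {2,4,6,7,8,9} → only 1 remains.
row 3, column 4 = 9: row 3 has {1,2,3,4,5,6,7,8}; col 4 has {1,2,3,4,5,7}; box has {1,2,3,6,7,8} → only 9 remains.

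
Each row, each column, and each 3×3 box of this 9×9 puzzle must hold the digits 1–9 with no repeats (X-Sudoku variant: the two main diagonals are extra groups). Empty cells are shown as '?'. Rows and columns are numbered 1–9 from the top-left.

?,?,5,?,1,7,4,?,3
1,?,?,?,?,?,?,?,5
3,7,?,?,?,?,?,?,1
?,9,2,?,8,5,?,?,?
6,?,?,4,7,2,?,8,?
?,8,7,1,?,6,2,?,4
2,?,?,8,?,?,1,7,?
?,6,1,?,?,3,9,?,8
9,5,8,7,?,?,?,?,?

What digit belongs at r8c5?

r1c1 = 8: row 1 has {1,3,4,5,7}; col 1 has {1,2,3,6,9}; box has {1,3,5,7}; main diagonal has {1,6,7} → only 8 remains.
r1c2 = 2: row 1 has {1,3,4,5,7,8}; col 2 has {5,6,7,8,9}; box has {1,3,5,7,8} → only 2 remains.
r2c2 = 4: row 2 has {1,5}; col 2 has {2,5,6,7,8,9}; box has {1,2,3,5,7,8}; main diagonal has {1,6,7,8} → only 4 remains.
r2c8 = 2: row 2 has {1,4,5}; col 8 has {7,8}; box has {1,3,4,5}; anti-diagonal has {1,3,5,6,7,9} → only 2 remains.
r3c3 = 9: row 3 has {1,3,7}; col 3 has {1,2,5,7,8}; box has {1,2,3,4,5,7,8}; main diagonal has {1,4,6,7,8} → only 9 remains.
r3c7 = 8: row 3 has {1,3,7,9}; col 7 has {1,2,4,9}; box has {1,2,3,4,5}; anti-diagonal has {1,2,3,5,6,7,9} → only 8 remains.
r3c8 = 6: row 3 has {1,3,7,8,9}; col 8 has {2,7,8}; box has {1,2,3,4,5,8} → only 6 remains.
r4c1 = 4: row 4 has {2,5,8,9}; col 1 has {1,2,3,6,8,9}; box has {2,6,7,8,9} → only 4 remains.
r4c4 = 3: row 4 has {2,4,5,8,9}; col 4 has {1,4,7,8}; box has {1,2,4,5,6,7,8}; main diagonal has {1,4,6,7,8,9} → only 3 remains.
r4c8 = 1: row 4 has {2,3,4,5,8,9}; col 8 has {2,6,7,8}; box has {2,4,8} → only 1 remains.
r5c3 = 3: row 5 has {2,4,6,7,8}; col 3 has {1,2,5,7,8,9}; box has {2,4,6,7,8,9} → only 3 remains.
r5c7 = 5: row 5 has {2,3,4,6,7,8}; col 7 has {1,2,4,8,9}; box has {1,2,4,8} → only 5 remains.
r5c9 = 9: row 5 has {2,3,4,5,6,7,8}; col 9 has {1,3,4,5,8}; box has {1,2,4,5,8} → only 9 remains.
r6c1 = 5: row 6 has {1,2,4,6,7,8}; col 1 has {1,2,3,4,6,8,9}; box has {2,3,4,6,7,8,9} → only 5 remains.
r6c5 = 9: row 6 has {1,2,4,5,6,7,8}; col 5 has {1,7,8}; box has {1,2,3,4,5,6,7,8} → only 9 remains.
r6c8 = 3: row 6 has {1,2,4,5,6,7,8,9}; col 8 has {1,2,6,7,8}; box has {1,2,4,5,8,9} → only 3 remains.
r7c2 = 3: row 7 has {1,2,7,8}; col 2 has {2,4,5,6,7,8,9}; box has {1,2,5,6,8,9} → only 3 remains.
r7c3 = 4: row 7 has {1,2,3,7,8}; col 3 has {1,2,3,5,7,8,9}; box has {1,2,3,5,6,8,9}; anti-diagonal has {1,2,3,5,6,7,8,9} → only 4 remains.
r7c6 = 9: row 7 has {1,2,3,4,7,8}; col 6 has {2,3,5,6,7}; box has {3,7,8} → only 9 remains.
r7c9 = 6: row 7 has {1,2,3,4,7,8,9}; col 9 has {1,3,4,5,8,9}; box has {1,7,8,9} → only 6 remains.
r8c1 = 7: row 8 has {1,3,6,8,9}; col 1 has {1,2,3,4,5,6,8,9}; box has {1,2,3,4,5,6,8,9} → only 7 remains.
r8c8 = 5: row 8 has {1,3,6,7,8,9}; col 8 has {1,2,3,6,7,8}; box has {1,6,7,8,9}; main diagonal has {1,3,4,6,7,8,9} → only 5 remains.
r9c7 = 3: row 9 has {5,7,8,9}; col 7 has {1,2,4,5,8,9}; box has {1,5,6,7,8,9} → only 3 remains.
r9c8 = 4: row 9 has {3,5,7,8,9}; col 8 has {1,2,3,5,6,7,8}; box has {1,3,5,6,7,8,9} → only 4 remains.
r9c9 = 2: row 9 has {3,4,5,7,8,9}; col 9 has {1,3,4,5,6,8,9}; box has {1,3,4,5,6,7,8,9}; main diagonal has {1,3,4,5,6,7,8,9} → only 2 remains.
r1c8 = 9: row 1 has {1,2,3,4,5,7,8}; col 8 has {1,2,3,4,5,6,7,8}; box has {1,2,3,4,5,6,8} → only 9 remains.
r2c3 = 6: row 2 has {1,2,4,5}; col 3 has {1,2,3,4,5,7,8,9}; box has {1,2,3,4,5,7,8,9} → only 6 remains.
r2c4 = 9: row 2 has {1,2,4,5,6}; col 4 has {1,3,4,7,8}; box has {1,7} → only 9 remains.
r2c5 = 3: row 2 has {1,2,4,5,6,9}; col 5 has {1,7,8,9}; box has {1,7,9} → only 3 remains.
r2c6 = 8: row 2 has {1,2,3,4,5,6,9}; col 6 has {2,3,5,6,7,9}; box has {1,3,7,9} → only 8 remains.
r2c7 = 7: row 2 has {1,2,3,4,5,6,8,9}; col 7 has {1,2,3,4,5,8,9}; box has {1,2,3,4,5,6,8,9} → only 7 remains.
r3c6 = 4: row 3 has {1,3,6,7,8,9}; col 6 has {2,3,5,6,7,8,9}; box has {1,3,7,8,9} → only 4 remains.
r4c7 = 6: row 4 has {1,2,3,4,5,8,9}; col 7 has {1,2,3,4,5,7,8,9}; box has {1,2,3,4,5,8,9} → only 6 remains.
r4c9 = 7: row 4 has {1,2,3,4,5,6,8,9}; col 9 has {1,2,3,4,5,6,8,9}; box has {1,2,3,4,5,6,8,9} → only 7 remains.
r5c2 = 1: row 5 has {2,3,4,5,6,7,8,9}; col 2 has {2,3,4,5,6,7,8,9}; box has {2,3,4,5,6,7,8,9} → only 1 remains.
r7c5 = 5: row 7 has {1,2,3,4,6,7,8,9}; col 5 has {1,3,7,8,9}; box has {3,7,8,9} → only 5 remains.
r8c4 = 2: row 8 has {1,3,5,6,7,8,9}; col 4 has {1,3,4,7,8,9}; box has {3,5,7,8,9} → only 2 remains.
r8c5 = 4: row 8 has {1,2,3,5,6,7,8,9}; col 5 has {1,3,5,7,8,9}; box has {2,3,5,7,8,9} → only 4 remains.

4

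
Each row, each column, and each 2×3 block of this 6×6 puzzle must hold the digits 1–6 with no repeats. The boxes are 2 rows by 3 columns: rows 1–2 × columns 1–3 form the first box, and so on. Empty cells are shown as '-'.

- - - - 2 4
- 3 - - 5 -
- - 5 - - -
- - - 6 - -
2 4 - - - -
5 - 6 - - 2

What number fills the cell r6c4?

4

r1c3 = 1: row 1 has {2,4}; col 3 has {5,6}; box has {3} → only 1 remains.
r1c4 = 3: row 1 has {1,2,4}; col 4 has {6}; box has {2,4,5} → only 3 remains.
r2c4 = 1: row 2 has {3,5}; col 4 has {3,6}; box has {2,3,4,5} → only 1 remains.
r2c6 = 6: row 2 has {1,3,5}; col 6 has {2,4}; box has {1,2,3,4,5} → only 6 remains.
r5c3 = 3: row 5 has {2,4}; col 3 has {1,5,6}; box has {2,4,5,6} → only 3 remains.
r5c4 = 5: row 5 has {2,3,4}; col 4 has {1,3,6}; box has {2} → only 5 remains.
r5c6 = 1: row 5 has {2,3,4,5}; col 6 has {2,4,6}; box has {2,5} → only 1 remains.
r6c2 = 1: row 6 has {2,5,6}; col 2 has {3,4}; box has {2,3,4,5,6} → only 1 remains.
r6c4 = 4: row 6 has {1,2,5,6}; col 4 has {1,3,5,6}; box has {1,2,5} → only 4 remains.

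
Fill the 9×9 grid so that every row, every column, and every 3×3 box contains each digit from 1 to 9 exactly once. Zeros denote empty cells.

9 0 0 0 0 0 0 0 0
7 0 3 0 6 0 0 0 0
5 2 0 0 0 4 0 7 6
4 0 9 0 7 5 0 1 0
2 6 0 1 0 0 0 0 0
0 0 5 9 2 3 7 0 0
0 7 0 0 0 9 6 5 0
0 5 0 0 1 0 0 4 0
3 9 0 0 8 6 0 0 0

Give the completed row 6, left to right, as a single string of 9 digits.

R5C5 = 4: row 5 has {1,2,6}; col 5 has {1,2,6,7,8}; box has {1,2,3,5,7,9} → only 4 remains.
R5C6 = 8: row 5 has {1,2,4,6}; col 6 has {3,4,5,6,9}; box has {1,2,3,4,5,7,9} → only 8 remains.
R7C5 = 3: row 7 has {5,6,7,9}; col 5 has {1,2,4,6,7,8}; box has {1,6,8,9} → only 3 remains.
R9C8 = 2: row 9 has {3,6,8,9}; col 8 has {1,4,5,7}; box has {4,5,6} → only 2 remains.
R1C5 = 5: row 1 has {9}; col 5 has {1,2,3,4,6,7,8}; box has {4,6} → only 5 remains.
R3C5 = 9: row 3 has {2,4,5,6,7}; col 5 has {1,2,3,4,5,6,7,8}; box has {4,5,6} → only 9 remains.
R4C4 = 6: row 4 has {1,4,5,7,9}; col 4 has {1,9}; box has {1,2,3,4,5,7,8,9} → only 6 remains.
R5C3 = 7: row 5 has {1,2,4,6,8}; col 3 has {3,5,9}; box has {2,4,5,6,9} → only 7 remains.
R9C7 = 1: row 9 has {2,3,6,8,9}; col 7 has {6,7}; box has {2,4,5,6} → only 1 remains.
R9C9 = 7: row 9 has {1,2,3,6,8,9}; col 9 has {6}; box has {1,2,4,5,6} → only 7 remains.
R7C9 = 8: row 7 has {3,5,6,7,9}; col 9 has {6,7}; box has {1,2,4,5,6,7} → only 8 remains.
R9C3 = 4: row 9 has {1,2,3,6,7,8,9}; col 3 has {3,5,7,9}; box has {3,5,7,9} → only 4 remains.
R9C4 = 5: row 9 has {1,2,3,4,6,7,8,9}; col 4 has {1,6,9}; box has {1,3,6,8,9} → only 5 remains.
R6C9 = 4: row 6 has {2,3,5,7,9}; col 9 has {6,7,8}; box has {1,7} → only 4 remains.
R7C1 = 1: row 7 has {3,5,6,7,8,9}; col 1 has {2,3,4,5,7,9}; box has {3,4,5,7,9} → only 1 remains.
R7C3 = 2: row 7 has {1,3,5,6,7,8,9}; col 3 has {3,4,5,7,9}; box has {1,3,4,5,7,9} → only 2 remains.
R7C4 = 4: row 7 has {1,2,3,5,6,7,8,9}; col 4 has {1,5,6,9}; box has {1,3,5,6,8,9} → only 4 remains.
R6C1 = 8: row 6 has {2,3,4,5,7,9}; col 1 has {1,2,3,4,5,7,9}; box has {2,4,5,6,7,9} → only 8 remains.
R6C2 = 1: row 6 has {2,3,4,5,7,8,9}; col 2 has {2,5,6,7,9}; box has {2,4,5,6,7,8,9} → only 1 remains.
R6C8 = 6: row 6 has {1,2,3,4,5,7,8,9}; col 8 has {1,2,4,5,7}; box has {1,4,7} → only 6 remains.

815923764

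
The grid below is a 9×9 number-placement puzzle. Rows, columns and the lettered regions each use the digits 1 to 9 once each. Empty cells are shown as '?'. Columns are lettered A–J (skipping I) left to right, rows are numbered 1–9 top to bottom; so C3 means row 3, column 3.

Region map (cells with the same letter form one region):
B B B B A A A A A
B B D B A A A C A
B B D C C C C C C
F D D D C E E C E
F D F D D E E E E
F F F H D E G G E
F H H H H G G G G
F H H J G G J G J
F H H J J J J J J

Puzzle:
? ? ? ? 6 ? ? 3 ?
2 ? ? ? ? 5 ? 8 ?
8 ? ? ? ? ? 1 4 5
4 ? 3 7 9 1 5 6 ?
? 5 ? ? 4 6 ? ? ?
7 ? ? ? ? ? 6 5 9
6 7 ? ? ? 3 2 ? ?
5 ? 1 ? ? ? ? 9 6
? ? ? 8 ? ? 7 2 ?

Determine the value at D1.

H5 = 7: row 5 has {4,5,6}; col 8 has {2,3,4,5,6,8,9}; region has {1,5,6,9} → only 7 remains.
H7 = 1: row 7 has {2,3,6,7}; col 8 has {2,3,4,5,6,7,8,9}; region has {2,3,5,6,9} → only 1 remains.
B8 = 2: in row 8, 2 can only go here (every other open cell in that row sees a 2).
B4 = 8: row 4 has {1,3,4,5,6,7,9}; col 2 has {2,5,7}; region has {3,4,5,7} → only 8 remains.
J4 = 2: row 4 has {1,3,4,5,6,7,8,9}; col 9 has {5,6,9}; region has {1,5,6,7,9} → only 2 remains.
F1 = 2: in row 1, 2 can only go here (every other open cell in that row sees a 2).
F3 = 7: row 3 has {1,4,5,8}; col 6 has {1,2,3,5,6}; region has {1,4,5,6,8,9} → only 7 remains.
E8 = 7: in row 8, 7 can only go here (every other open cell in that row sees a 7).
E2 = 1: row 2 has {2,5,8}; col 5 has {4,6,7,9}; region has {2,3,5,6} → only 1 remains.
E6 = 2: row 6 has {5,6,7,9}; col 5 has {1,4,6,7,9}; region has {3,4,5,7,8} → only 2 remains.
E3 = 3: row 3 has {1,4,5,7,8}; col 5 has {1,2,4,6,7,9}; region has {1,4,5,6,7,8,9} → only 3 remains.
C6 = 8: row 6 has {2,5,6,7,9}; col 3 has {1,3}; region has {4,5,6,7} → only 8 remains.
F6 = 4: row 6 has {2,5,6,7,8,9}; col 6 has {1,2,3,5,6,7}; region has {1,2,5,6,7,9} → only 4 remains.
F8 = 8: row 8 has {1,2,5,6,7,9}; col 6 has {1,2,3,4,5,6,7}; region has {1,2,3,5,6,7,9} → only 8 remains.
E9 = 5: row 9 has {2,7,8}; col 5 has {1,2,3,4,6,7,9}; region has {2,6,7,8} → only 5 remains.
F9 = 9: row 9 has {2,5,7,8}; col 6 has {1,2,3,4,5,6,7,8}; region has {2,5,6,7,8} → only 9 remains.
D3 = 2: row 3 has {1,3,4,5,7,8}; col 4 has {7,8}; region has {1,3,4,5,6,7,8,9} → only 2 remains.
D6 = 3: row 6 has {2,4,5,6,7,8,9}; col 4 has {2,7,8}; region has {1,2,7} → only 3 remains.
E7 = 8: row 7 has {1,2,3,6,7}; col 5 has {1,2,3,4,5,6,7,9}; region has {1,2,3,7} → only 8 remains.
J7 = 4: row 7 has {1,2,3,6,7,8}; col 9 has {2,5,6,9}; region has {1,2,3,5,6,7,8,9} → only 4 remains.
D8 = 4: row 8 has {1,2,5,6,7,8,9}; col 4 has {2,3,7,8}; region has {2,5,6,7,8,9} → only 4 remains.
G8 = 3: row 8 has {1,2,4,5,6,7,8,9}; col 7 has {1,2,5,6,7}; region has {2,4,5,6,7,8,9} → only 3 remains.
J9 = 1: row 9 has {2,5,7,8,9}; col 9 has {2,4,5,6,9}; region has {2,3,4,5,6,7,8,9} → only 1 remains.
J2 = 7: row 2 has {1,2,5,8}; col 9 has {1,2,4,5,6,9}; region has {1,2,3,5,6} → only 7 remains.
G5 = 8: row 5 has {4,5,6,7}; col 7 has {1,2,3,5,6,7}; region has {1,2,4,5,6,7,9} → only 8 remains.
J5 = 3: row 5 has {4,5,6,7,8}; col 9 has {1,2,4,5,6,7,9}; region has {1,2,4,5,6,7,8,9} → only 3 remains.
B6 = 1: row 6 has {2,3,4,5,6,7,8,9}; col 2 has {2,5,7,8}; region has {4,5,6,7,8} → only 1 remains.
A9 = 3: row 9 has {1,2,5,7,8,9}; col 1 has {2,4,5,6,7,8}; region has {1,4,5,6,7,8} → only 3 remains.
J1 = 8: row 1 has {2,3,6}; col 9 has {1,2,3,4,5,6,7,9}; region has {1,2,3,5,6,7} → only 8 remains.
A5 = 9: row 5 has {3,4,5,6,7,8}; col 1 has {2,3,4,5,6,7,8}; region has {1,3,4,5,6,7,8} → only 9 remains.
C5 = 2: row 5 has {3,4,5,6,7,8,9}; col 3 has {1,3,8}; region has {1,3,4,5,6,7,8,9} → only 2 remains.
D5 = 1: row 5 has {2,3,4,5,6,7,8,9}; col 4 has {2,3,4,7,8}; region has {2,3,4,5,7,8} → only 1 remains.
A1 = 1: row 1 has {2,3,6,8}; col 1 has {2,3,4,5,6,7,8,9}; region has {2,8} → only 1 remains.
C1 = 7: in row 1, 7 can only go here (every other open cell in that row sees a 7).
D1 = 5: in row 1, 5 can only go here (every other open cell in that row sees a 5).

5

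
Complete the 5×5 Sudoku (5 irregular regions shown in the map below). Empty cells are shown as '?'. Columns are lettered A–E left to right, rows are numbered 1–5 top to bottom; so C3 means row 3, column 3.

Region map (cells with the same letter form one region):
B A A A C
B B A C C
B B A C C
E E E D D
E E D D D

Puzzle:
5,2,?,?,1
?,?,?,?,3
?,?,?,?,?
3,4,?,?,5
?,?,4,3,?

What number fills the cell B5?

C1 = 3 (sole candidate).
D1 = 4 (sole candidate).
B2 = 1 (sole candidate).
C2 = 5 (sole candidate).
D2 = 2 (sole candidate).
B3 = 3 (sole candidate).
C3 = 1 (sole candidate).
D3 = 5 (sole candidate).
E3 = 4 (sole candidate).
C4 = 2 (sole candidate).
D4 = 1 (sole candidate).
A5 = 1 (sole candidate).
B5 = 5: row 5 has {1,3,4}; col 2 has {1,2,3,4}; region has {1,2,3,4} → only 5 remains.

5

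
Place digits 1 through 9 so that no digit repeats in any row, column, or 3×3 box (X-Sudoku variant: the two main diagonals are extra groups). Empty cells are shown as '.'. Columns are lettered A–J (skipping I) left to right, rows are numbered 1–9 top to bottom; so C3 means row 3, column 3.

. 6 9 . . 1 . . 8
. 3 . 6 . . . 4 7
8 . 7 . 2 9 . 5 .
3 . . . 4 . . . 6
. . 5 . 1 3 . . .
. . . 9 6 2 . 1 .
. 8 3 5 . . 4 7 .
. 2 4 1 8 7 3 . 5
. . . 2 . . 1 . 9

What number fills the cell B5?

A1 = 5 (sole candidate).
G1 = 2 (sole candidate).
H1 = 3 (sole candidate).
E2 = 5 (sole candidate).
F2 = 8 (sole candidate).
G2 = 9 (sole candidate).
G3 = 6 (sole candidate).
J3 = 1 (sole candidate).
D4 = 8 (sole candidate).
F4 = 5 (sole candidate).
G4 = 7 (sole candidate).
D5 = 7 (sole candidate).
G5 = 8 (sole candidate).
C6 = 8 (sole candidate).
G6 = 5 (sole candidate).
E7 = 9 (sole candidate).
F7 = 6 (sole candidate).
J7 = 2 (sole candidate).
H8 = 6 (sole candidate).
A9 = 7 (sole candidate).
B9 = 5 (sole candidate).
C9 = 6 (sole candidate).
E9 = 3 (sole candidate).
F9 = 4 (sole candidate).
H9 = 8 (sole candidate).
D1 = 4 (sole candidate).
E1 = 7 (sole candidate).
B3 = 4 (sole candidate).
D3 = 3 (sole candidate).
B5 = 9: row 5 has {1,3,5,7,8}; col 2 has {2,3,4,5,6,8}; box has {3,5,8} → only 9 remains.

9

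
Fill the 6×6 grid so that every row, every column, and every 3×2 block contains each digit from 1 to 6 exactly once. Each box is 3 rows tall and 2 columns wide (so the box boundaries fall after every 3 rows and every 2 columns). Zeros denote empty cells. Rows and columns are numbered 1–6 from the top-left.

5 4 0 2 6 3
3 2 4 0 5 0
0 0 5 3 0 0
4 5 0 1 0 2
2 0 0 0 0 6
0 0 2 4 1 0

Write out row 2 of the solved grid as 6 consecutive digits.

r1c3 = 1 (sole candidate).
r2c4 = 6: row 2 has {2,3,4,5}; col 4 has {1,2,3,4}; box has {1,2,3,4,5} → only 6 remains.
r2c6 = 1: row 2 has {2,3,4,5,6}; col 6 has {2,3,6}; box has {3,5,6} → only 1 remains.

324651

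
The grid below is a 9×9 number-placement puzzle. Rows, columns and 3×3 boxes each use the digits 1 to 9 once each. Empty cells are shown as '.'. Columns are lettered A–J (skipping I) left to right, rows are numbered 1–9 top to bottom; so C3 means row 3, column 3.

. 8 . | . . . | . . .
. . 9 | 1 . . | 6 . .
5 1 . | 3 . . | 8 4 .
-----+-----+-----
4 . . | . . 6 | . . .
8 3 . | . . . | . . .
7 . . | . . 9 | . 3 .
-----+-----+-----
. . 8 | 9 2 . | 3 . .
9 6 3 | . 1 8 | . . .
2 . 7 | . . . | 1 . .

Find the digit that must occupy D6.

A2 = 3 (sole candidate).
A7 = 1 (sole candidate).
A1 = 6 (sole candidate).
C3 = 2 (sole candidate).
F3 = 7 (sole candidate).
J3 = 9 (sole candidate).
C1 = 4 (sole candidate).
B2 = 7 (sole candidate).
E3 = 6 (sole candidate).
J1 = 3 (hidden single in row 1).
E1 = 9 (hidden single in row 1).
H1 = 1 (hidden single in row 1).
G1 = 7 (hidden single in row 1).
E2 = 8 (hidden single in row 2).
F2 = 4 (hidden single in row 2).
F7 = 5 (sole candidate).
F9 = 3 (sole candidate).
F1 = 2 (sole candidate).
F5 = 1 (sole candidate).
B7 = 4 (sole candidate).
B9 = 5 (sole candidate).
E9 = 4 (sole candidate).
D1 = 5 (sole candidate).
B6 = 2 (sole candidate).
E6 = 5 (sole candidate).
G6 = 4 (sole candidate).
D8 = 7 (sole candidate).
D9 = 6 (sole candidate).
J9 = 8 (sole candidate).
B4 = 9 (sole candidate).
E5 = 7 (sole candidate).
D6 = 8: row 6 has {2,3,4,5,7,9}; col 4 has {1,3,5,6,7,9}; box has {1,5,6,7,9} → only 8 remains.

8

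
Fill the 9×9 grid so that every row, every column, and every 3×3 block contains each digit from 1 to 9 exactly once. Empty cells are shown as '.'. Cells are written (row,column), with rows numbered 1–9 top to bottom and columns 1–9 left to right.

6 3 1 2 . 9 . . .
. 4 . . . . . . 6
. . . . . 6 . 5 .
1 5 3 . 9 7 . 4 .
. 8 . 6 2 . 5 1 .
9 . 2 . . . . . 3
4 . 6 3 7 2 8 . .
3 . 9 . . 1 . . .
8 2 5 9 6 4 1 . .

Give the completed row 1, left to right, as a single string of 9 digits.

(4,4) = 8 (sole candidate).
(4,9) = 2 (sole candidate).
(5,1) = 7 (sole candidate).
(5,3) = 4 (sole candidate).
(5,6) = 3 (sole candidate).
(5,9) = 9 (sole candidate).
(6,2) = 6 (sole candidate).
(6,6) = 5 (sole candidate).
(6,7) = 7 (sole candidate).
(6,8) = 8 (sole candidate).
(7,2) = 1 (sole candidate).
(7,8) = 9 (sole candidate).
(7,9) = 5 (sole candidate).
(8,2) = 7 (sole candidate).
(8,4) = 5 (sole candidate).
(8,5) = 8 (sole candidate).
(8,9) = 4 (sole candidate).
(9,9) = 7 (sole candidate).
(1,7) = 4: row 1 has {1,2,3,6,9}; col 7 has {1,5,7,8}; box has {5,6} → only 4 remains.
(1,8) = 7: row 1 has {1,2,3,4,6,9}; col 8 has {1,4,5,8,9}; box has {4,5,6} → only 7 remains.
(1,9) = 8: row 1 has {1,2,3,4,6,7,9}; col 9 has {2,3,4,5,6,7,9}; box has {4,5,6,7} → only 8 remains.
(2,6) = 8 (sole candidate).
(3,1) = 2 (sole candidate).
(3,2) = 9 (sole candidate).
(3,7) = 3 (sole candidate).
(3,9) = 1 (sole candidate).
(4,7) = 6 (sole candidate).
(8,7) = 2 (sole candidate).
(8,8) = 6 (sole candidate).
(9,8) = 3 (sole candidate).
(1,5) = 5: row 1 has {1,2,3,4,6,7,8,9}; col 5 has {2,6,7,8,9}; box has {2,6,8,9} → only 5 remains.

631259478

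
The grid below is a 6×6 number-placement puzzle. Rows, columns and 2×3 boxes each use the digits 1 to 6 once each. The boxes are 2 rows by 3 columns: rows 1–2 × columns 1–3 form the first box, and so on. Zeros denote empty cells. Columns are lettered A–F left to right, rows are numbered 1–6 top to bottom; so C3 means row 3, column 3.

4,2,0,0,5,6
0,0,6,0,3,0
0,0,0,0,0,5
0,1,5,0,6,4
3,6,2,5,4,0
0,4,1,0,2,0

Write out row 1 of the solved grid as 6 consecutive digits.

423156

C1 = 3: row 1 has {2,4,5,6}; col 3 has {1,2,5,6}; box has {2,4,6} → only 3 remains.
D1 = 1: row 1 has {2,3,4,5,6}; col 4 has {5}; box has {3,5,6} → only 1 remains.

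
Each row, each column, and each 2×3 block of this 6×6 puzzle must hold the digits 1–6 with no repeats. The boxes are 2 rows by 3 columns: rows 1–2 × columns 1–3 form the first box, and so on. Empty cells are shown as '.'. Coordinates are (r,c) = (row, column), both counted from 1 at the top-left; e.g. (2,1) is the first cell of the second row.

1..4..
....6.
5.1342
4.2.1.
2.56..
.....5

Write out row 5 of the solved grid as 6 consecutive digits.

215634

(1,6) = 3: row 1 has {1,4}; col 6 has {2,5}; box has {4,6} → only 3 remains.
(2,1) = 3: row 2 has {6}; col 1 has {1,2,4,5}; box has {1} → only 3 remains.
(2,3) = 4: row 2 has {3,6}; col 3 has {1,2,5}; box has {1,3} → only 4 remains.
(2,6) = 1: row 2 has {3,4,6}; col 6 has {2,3,5}; box has {3,4,6} → only 1 remains.
(3,2) = 6: row 3 has {1,2,3,4,5}; col 2 has {}; box has {1,2,4,5} → only 6 remains.
(4,2) = 3: row 4 has {1,2,4}; col 2 has {6}; box has {1,2,4,5,6} → only 3 remains.
(4,4) = 5: row 4 has {1,2,3,4}; col 4 has {3,4,6}; box has {1,2,3,4} → only 5 remains.
(4,6) = 6: row 4 has {1,2,3,4,5}; col 6 has {1,2,3,5}; box has {1,2,3,4,5} → only 6 remains.
(5,5) = 3: row 5 has {2,5,6}; col 5 has {1,4,6}; box has {5,6} → only 3 remains.
(5,6) = 4: row 5 has {2,3,5,6}; col 6 has {1,2,3,5,6}; box has {3,5,6} → only 4 remains.
(6,1) = 6: row 6 has {5}; col 1 has {1,2,3,4,5}; box has {2,5} → only 6 remains.
(6,3) = 3: row 6 has {5,6}; col 3 has {1,2,4,5}; box has {2,5,6} → only 3 remains.
(6,5) = 2: row 6 has {3,5,6}; col 5 has {1,3,4,6}; box has {3,4,5,6} → only 2 remains.
(1,3) = 6: row 1 has {1,3,4}; col 3 has {1,2,3,4,5}; box has {1,3,4} → only 6 remains.
(1,5) = 5: row 1 has {1,3,4,6}; col 5 has {1,2,3,4,6}; box has {1,3,4,6} → only 5 remains.
(2,4) = 2: row 2 has {1,3,4,6}; col 4 has {3,4,5,6}; box has {1,3,4,5,6} → only 2 remains.
(5,2) = 1: row 5 has {2,3,4,5,6}; col 2 has {3,6}; box has {2,3,5,6} → only 1 remains.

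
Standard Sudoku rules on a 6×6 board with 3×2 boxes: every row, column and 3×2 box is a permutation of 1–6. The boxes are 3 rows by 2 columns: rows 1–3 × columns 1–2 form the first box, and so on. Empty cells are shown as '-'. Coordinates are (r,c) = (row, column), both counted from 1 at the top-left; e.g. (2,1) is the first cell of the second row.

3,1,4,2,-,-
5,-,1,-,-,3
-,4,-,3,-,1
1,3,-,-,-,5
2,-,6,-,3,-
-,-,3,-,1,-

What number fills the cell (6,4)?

5

(1,6) = 6: row 1 has {1,2,3,4}; col 6 has {1,3,5}; box has {1,3} → only 6 remains.
(2,4) = 6: row 2 has {1,3,5}; col 4 has {2,3}; box has {1,2,3,4} → only 6 remains.
(3,1) = 6: row 3 has {1,3,4}; col 1 has {1,2,3,5}; box has {1,3,4,5} → only 6 remains.
(3,3) = 5: row 3 has {1,3,4,6}; col 3 has {1,3,4,6}; box has {1,2,3,4,6} → only 5 remains.
(3,5) = 2: row 3 has {1,3,4,5,6}; col 5 has {1,3}; box has {1,3,6} → only 2 remains.
(4,3) = 2: row 4 has {1,3,5}; col 3 has {1,3,4,5,6}; box has {3,6} → only 2 remains.
(4,4) = 4: row 4 has {1,2,3,5}; col 4 has {2,3,6}; box has {2,3,6} → only 4 remains.
(4,5) = 6: row 4 has {1,2,3,4,5}; col 5 has {1,2,3}; box has {1,3,5} → only 6 remains.
(5,2) = 5: row 5 has {2,3,6}; col 2 has {1,3,4}; box has {1,2,3} → only 5 remains.
(5,4) = 1: row 5 has {2,3,5,6}; col 4 has {2,3,4,6}; box has {2,3,4,6} → only 1 remains.
(5,6) = 4: row 5 has {1,2,3,5,6}; col 6 has {1,3,5,6}; box has {1,3,5,6} → only 4 remains.
(6,1) = 4: row 6 has {1,3}; col 1 has {1,2,3,5,6}; box has {1,2,3,5} → only 4 remains.
(6,2) = 6: row 6 has {1,3,4}; col 2 has {1,3,4,5}; box has {1,2,3,4,5} → only 6 remains.
(6,4) = 5: row 6 has {1,3,4,6}; col 4 has {1,2,3,4,6}; box has {1,2,3,4,6} → only 5 remains.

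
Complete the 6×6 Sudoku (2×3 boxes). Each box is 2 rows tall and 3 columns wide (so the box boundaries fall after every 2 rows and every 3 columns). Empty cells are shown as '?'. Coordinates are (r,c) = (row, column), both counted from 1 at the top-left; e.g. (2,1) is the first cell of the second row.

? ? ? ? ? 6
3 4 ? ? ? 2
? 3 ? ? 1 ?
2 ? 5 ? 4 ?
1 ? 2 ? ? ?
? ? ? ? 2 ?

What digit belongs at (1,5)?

3

(1,1) = 5 (sole candidate).
(1,3) = 1 (sole candidate).
(1,5) = 3: row 1 has {1,5,6}; col 5 has {1,2,4}; box has {2,6} → only 3 remains.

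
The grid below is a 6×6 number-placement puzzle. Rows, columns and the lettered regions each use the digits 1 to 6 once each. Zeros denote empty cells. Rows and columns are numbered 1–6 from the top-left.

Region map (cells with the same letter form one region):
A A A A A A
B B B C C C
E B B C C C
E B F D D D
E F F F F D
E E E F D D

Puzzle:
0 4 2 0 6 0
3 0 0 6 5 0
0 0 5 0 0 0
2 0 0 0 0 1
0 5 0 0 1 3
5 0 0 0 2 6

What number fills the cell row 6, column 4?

4

row 1, column 1 = 1: row 1 has {2,4,6}; col 1 has {2,3,5}; region has {2,4,6} → only 1 remains.
row 1, column 6 = 5: row 1 has {1,2,4,6}; col 6 has {1,3,6}; region has {1,2,4,6} → only 5 remains.
row 4, column 2 = 6: row 4 has {1,2}; col 2 has {4,5}; region has {3,5} → only 6 remains.
row 4, column 5 = 4: row 4 has {1,2,6}; col 5 has {1,2,5,6}; region has {1,2,3,6} → only 4 remains.
row 1, column 4 = 3: row 1 has {1,2,4,5,6}; col 4 has {6}; region has {1,2,4,5,6} → only 3 remains.
row 3, column 5 = 3: row 3 has {5}; col 5 has {1,2,4,5,6}; region has {5,6} → only 3 remains.
row 4, column 3 = 3: row 4 has {1,2,4,6}; col 3 has {2,5}; region has {1,5} → only 3 remains.
row 4, column 4 = 5: row 4 has {1,2,3,4,6}; col 4 has {3,6}; region has {1,2,3,4,6} → only 5 remains.
row 6, column 4 = 4: row 6 has {2,5,6}; col 4 has {3,5,6}; region has {1,3,5} → only 4 remains.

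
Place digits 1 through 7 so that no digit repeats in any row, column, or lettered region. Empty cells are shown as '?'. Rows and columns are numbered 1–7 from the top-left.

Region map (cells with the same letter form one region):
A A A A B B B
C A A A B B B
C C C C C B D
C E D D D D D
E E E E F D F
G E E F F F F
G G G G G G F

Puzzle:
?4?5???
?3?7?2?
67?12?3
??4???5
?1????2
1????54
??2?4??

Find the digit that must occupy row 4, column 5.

row 1, column 1 = 2 (sole candidate).
row 3, column 3 = 5 (sole candidate).
row 3, column 6 = 4 (sole candidate).
row 4, column 1 = 3 (sole candidate).
row 2, column 1 = 4 (sole candidate).
row 2, column 5 = 5 (hidden single in row 2).
row 5, column 4 = 4 (hidden single in row 5).
row 5, column 1 = 5 (hidden single in row 5).
row 7, column 1 = 7 (sole candidate).
row 6, column 2 = 2 (hidden single in row 6).
row 4, column 2 = 6 (sole candidate).
row 4, column 4 = 2 (sole candidate).
row 7, column 2 = 5 (sole candidate).
row 7, column 7 = 1 (hidden single in row 7).
row 2, column 7 = 6 (sole candidate).
row 1, column 7 = 7 (sole candidate).
row 2, column 3 = 1 (sole candidate).
row 1, column 3 = 6 (sole candidate).
row 5, column 6 = 6 (hidden single in region D).
row 7, column 6 = 3 (sole candidate).
row 1, column 6 = 1 (sole candidate).
row 4, column 6 = 7 (sole candidate).
row 7, column 4 = 6 (sole candidate).
row 1, column 5 = 3 (sole candidate).
row 4, column 5 = 1: row 4 has {2,3,4,5,6,7}; col 5 has {2,3,4,5}; region has {2,3,4,5,6,7} → only 1 remains.

1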